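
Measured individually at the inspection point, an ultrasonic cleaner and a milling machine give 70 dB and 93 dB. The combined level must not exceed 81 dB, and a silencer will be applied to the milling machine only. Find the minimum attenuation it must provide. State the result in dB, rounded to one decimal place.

12.4 dB

Fixed contribution from the other source: Σ 10^(L/10) = 10^(70/10) = 1.000e+07 (70.00 dB).
To meet 81 dB overall, the treated milling machine may contribute at most 10^(81/10) − 1.000e+07 = 1.159e+08, i.e. 80.64 dB.
Required insertion loss = 93 − 80.64 = 12.36 dB.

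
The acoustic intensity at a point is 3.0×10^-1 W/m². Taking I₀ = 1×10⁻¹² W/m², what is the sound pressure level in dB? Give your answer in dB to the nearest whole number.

115 dB

Dividing by I₀ shifts the exponent by 12: I/I₀ = 3.0×10^11.
L = 10·(0.4771 + 11) = 114.77 dB.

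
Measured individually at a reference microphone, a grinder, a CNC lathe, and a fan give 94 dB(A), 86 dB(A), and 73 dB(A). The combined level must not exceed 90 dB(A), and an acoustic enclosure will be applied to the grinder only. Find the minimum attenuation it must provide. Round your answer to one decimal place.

6.4 dB

Everything except the grinder sums to 10^(86/10) + 10^(73/10) = 4.181e+08 in linear terms, 86.21 dB(A).
The limit corresponds to 10^(90/10) = 1.000e+09; subtracting the fixed part leaves 5.819e+08 for the grinder, i.e. 87.65 dB(A).
Required insertion loss = 94 − 87.65 = 6.35 dB.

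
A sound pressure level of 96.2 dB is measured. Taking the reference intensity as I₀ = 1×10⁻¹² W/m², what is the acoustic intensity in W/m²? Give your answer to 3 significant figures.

0.00417 W/m²

I/I₀ = 10^(96.2/10) = 4.169e+09, so I = 4.169e+09 × 10⁻¹² W/m².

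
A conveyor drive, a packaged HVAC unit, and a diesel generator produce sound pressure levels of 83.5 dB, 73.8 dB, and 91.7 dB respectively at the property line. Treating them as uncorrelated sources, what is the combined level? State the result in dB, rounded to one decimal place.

92.4 dB

For uncorrelated sources the intensities add, so convert each level to linear form, sum, and take 10·log₁₀ of the total.
Σ 10^(L/10) = 10^(83.5/10) + 10^(73.8/10) + 10^(91.7/10) = 1.727e+09.
L_total = 10·log₁₀(1.727e+09) = 92.37 dB.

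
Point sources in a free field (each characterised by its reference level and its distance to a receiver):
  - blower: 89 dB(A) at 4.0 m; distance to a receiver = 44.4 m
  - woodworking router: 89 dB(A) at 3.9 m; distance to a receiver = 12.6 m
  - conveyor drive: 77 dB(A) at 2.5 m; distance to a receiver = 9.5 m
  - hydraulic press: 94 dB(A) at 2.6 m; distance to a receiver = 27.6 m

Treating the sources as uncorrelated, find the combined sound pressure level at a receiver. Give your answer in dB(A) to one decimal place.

Apply inverse-square spreading to bring every level to the receiver, then sum 10^(L/10).
blower: 89 − 20·log₁₀(44.4/4.0) = 89 − 20.91 = 68.09 dB(A).
woodworking router: 89 − 20·log₁₀(12.6/3.9) = 89 − 10.19 = 78.81 dB(A).
conveyor drive: 77 − 20·log₁₀(9.5/2.5) = 77 − 11.60 = 65.40 dB(A).
hydraulic press: 94 − 20·log₁₀(27.6/2.6) = 94 − 20.52 = 73.48 dB(A).
Σ 10^(L/10) = 1.083e+08 → L_total = 10·log₁₀(1.083e+08) = 80.35 dB(A).

80.3 dB(A)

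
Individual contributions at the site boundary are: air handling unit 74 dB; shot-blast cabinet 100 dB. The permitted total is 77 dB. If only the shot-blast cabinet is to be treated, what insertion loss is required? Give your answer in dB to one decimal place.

Everything except the shot-blast cabinet sums to 10^(74/10) = 2.512e+07 in linear terms, 74.00 dB.
The limit corresponds to 10^(77/10) = 5.012e+07; subtracting the fixed part leaves 2.500e+07 for the shot-blast cabinet, i.e. 73.98 dB.
So the shot-blast cabinet must be reduced from 100 to 73.98 dB: IL = 26.02 dB.

26.0 dB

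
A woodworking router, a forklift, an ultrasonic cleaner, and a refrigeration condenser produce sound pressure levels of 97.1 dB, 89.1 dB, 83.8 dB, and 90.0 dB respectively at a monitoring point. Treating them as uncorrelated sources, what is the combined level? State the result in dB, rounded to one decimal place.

98.6 dB

Incoherent sources combine by intensity addition: L_total = 10·log₁₀(Σ 10^(L_i/10)).
Σ 10^(L/10) = 10^(97.1/10) + 10^(89.1/10) + 10^(83.8/10) + 10^(90.0/10) = 7.181e+09.
L_total = 10·log₁₀(7.181e+09) = 98.56 dB.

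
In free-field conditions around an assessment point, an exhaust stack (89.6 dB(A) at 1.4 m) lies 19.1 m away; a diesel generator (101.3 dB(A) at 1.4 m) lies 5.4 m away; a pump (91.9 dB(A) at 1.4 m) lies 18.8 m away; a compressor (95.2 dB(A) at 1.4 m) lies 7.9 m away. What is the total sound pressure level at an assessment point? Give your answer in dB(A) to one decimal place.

90.1 dB(A)

Apply inverse-square spreading to bring every level to the receiver, then sum 10^(L/10).
exhaust stack: 89.6 − 20·log₁₀(19.1/1.4) = 89.6 − 22.70 = 66.90 dB(A).
diesel generator: 101.3 − 20·log₁₀(5.4/1.4) = 101.3 − 11.73 = 89.57 dB(A).
pump: 91.9 − 20·log₁₀(18.8/1.4) = 91.9 − 22.56 = 69.34 dB(A).
compressor: 95.2 − 20·log₁₀(7.9/1.4) = 95.2 − 15.03 = 80.17 dB(A).
Σ 10^(L/10) = 1.024e+09 → L_total = 10·log₁₀(1.024e+09) = 90.10 dB(A).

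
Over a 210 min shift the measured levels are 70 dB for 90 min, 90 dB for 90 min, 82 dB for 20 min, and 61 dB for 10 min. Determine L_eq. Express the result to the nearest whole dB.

87 dB

L_eq = 10·log₁₀[(1/T)·Σ tᵢ·10^(Lᵢ/10)] with T = 210 min.
Σ tᵢ·10^(Lᵢ/10) = 90·10^(70/10) + 90·10^(90/10) + 20·10^(82/10) + 10·10^(61/10) = 9.408e+10.
L_eq = 10·log₁₀(9.408e+10/210) = 86.51 dB.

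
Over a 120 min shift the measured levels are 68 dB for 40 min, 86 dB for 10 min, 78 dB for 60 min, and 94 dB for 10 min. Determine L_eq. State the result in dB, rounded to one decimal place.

Weight each interval's intensity by its duration and average over T = 120 min:
Σ tᵢ·10^(Lᵢ/10) = 40·10^(68/10) + 10·10^(86/10) + 60·10^(78/10) + 10·10^(94/10) = 3.314e+10.
L_eq = 10·log₁₀(3.314e+10/120) = 84.41 dB.

84.4 dB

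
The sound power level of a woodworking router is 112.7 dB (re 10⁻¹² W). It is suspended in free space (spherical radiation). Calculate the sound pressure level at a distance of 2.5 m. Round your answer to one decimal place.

The power spreads over a sphere of area 4π·r², so L_p = L_w − 10·log₁₀(4π·r²).
4π·r² = 78.54 m², 10·log₁₀ of that is 18.951 dB.
L_p = 112.7 − 18.951 = 93.75 dB.

93.7 dB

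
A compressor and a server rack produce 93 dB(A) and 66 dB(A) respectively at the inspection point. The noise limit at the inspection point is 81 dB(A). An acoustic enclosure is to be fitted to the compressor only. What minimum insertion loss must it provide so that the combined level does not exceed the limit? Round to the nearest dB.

Fixed contribution from the other source: Σ 10^(L/10) = 10^(66/10) = 3.981e+06 (66.00 dB(A)).
To meet 81 dB(A) overall, the treated compressor may contribute at most 10^(81/10) − 3.981e+06 = 1.219e+08, i.e. 80.86 dB(A).
So the compressor must be reduced from 93 to 80.86 dB(A): IL = 12.14 dB.

12 dB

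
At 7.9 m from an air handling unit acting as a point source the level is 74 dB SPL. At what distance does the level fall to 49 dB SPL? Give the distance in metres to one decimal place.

The 25.0 dB drop corresponds to a distance ratio of 10^(25.0/20) for a point source.
r₂ = 7.9·10^((74−49)/20) = 7.9·10^(25.0/20) = 140.48 m.

140.5 m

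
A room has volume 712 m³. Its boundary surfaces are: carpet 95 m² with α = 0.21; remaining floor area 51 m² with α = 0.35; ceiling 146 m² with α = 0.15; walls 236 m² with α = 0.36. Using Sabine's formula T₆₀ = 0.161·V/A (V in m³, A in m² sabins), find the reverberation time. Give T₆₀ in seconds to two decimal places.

A = Σ Sᵢαᵢ = 95·0.21 + 51·0.35 + 146·0.15 + 236·0.36 = 144.66 m².
T₆₀ = 0.161·V/A = 0.161·712/144.66 = 0.792 s.

0.79 s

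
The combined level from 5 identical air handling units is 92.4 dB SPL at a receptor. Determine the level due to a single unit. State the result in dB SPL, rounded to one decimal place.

85.4 dB SPL

For N identical incoherent sources L_total = L₁ + 10·log₁₀ N, so L₁ = 92.4 − 10·log₁₀(5) = 92.4 − 6.990.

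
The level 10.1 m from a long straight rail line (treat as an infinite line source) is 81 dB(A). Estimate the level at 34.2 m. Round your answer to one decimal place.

Line-source attenuation: ΔL = 10·log₁₀(r₂/r₁) = 10·log₁₀(34.2/10.1) = 5.297 dB.
L₂ = 81 − 10·log₁₀(34.2/10.1) = 81 − 5.297 = 75.70 dB(A).

75.7 dB(A)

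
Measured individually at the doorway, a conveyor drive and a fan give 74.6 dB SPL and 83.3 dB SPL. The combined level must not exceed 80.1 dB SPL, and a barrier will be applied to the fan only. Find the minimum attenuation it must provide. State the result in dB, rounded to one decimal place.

4.6 dB

Everything except the fan sums to 10^(74.6/10) = 2.884e+07 in linear terms, 74.60 dB SPL.
The limit corresponds to 10^(80.1/10) = 1.023e+08; subtracting the fixed part leaves 7.349e+07 for the fan, i.e. 78.66 dB SPL.
So the fan must be reduced from 83.3 to 78.66 dB SPL: IL = 4.64 dB.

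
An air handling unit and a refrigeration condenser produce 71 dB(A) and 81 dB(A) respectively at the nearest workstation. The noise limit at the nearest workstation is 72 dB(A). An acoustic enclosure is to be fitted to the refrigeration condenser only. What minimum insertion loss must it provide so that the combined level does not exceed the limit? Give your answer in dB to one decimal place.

15.9 dB

Everything except the refrigeration condenser sums to 10^(71/10) = 1.259e+07 in linear terms, 71.00 dB(A).
The limit corresponds to 10^(72/10) = 1.585e+07; subtracting the fixed part leaves 3.260e+06 for the refrigeration condenser, i.e. 65.13 dB(A).
Required insertion loss = 81 − 65.13 = 15.87 dB.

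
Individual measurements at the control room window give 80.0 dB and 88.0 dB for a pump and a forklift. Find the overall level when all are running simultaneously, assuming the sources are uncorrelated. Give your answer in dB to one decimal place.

88.6 dB

Incoherent sources combine by intensity addition: L_total = 10·log₁₀(Σ 10^(L_i/10)).
Σ 10^(L/10) = 10^(80.0/10) + 10^(88.0/10) = 7.310e+08.
L_total = 10·log₁₀(7.310e+08) = 88.64 dB.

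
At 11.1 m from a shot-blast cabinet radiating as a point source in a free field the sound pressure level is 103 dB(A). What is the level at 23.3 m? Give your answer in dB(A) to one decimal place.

For a point source, L₂ = L₁ − 20·log₁₀(r₂/r₁).
L₂ = 103 − 20·log₁₀(23.3/11.1) = 103 − 6.441 = 96.56 dB(A).

96.6 dB(A)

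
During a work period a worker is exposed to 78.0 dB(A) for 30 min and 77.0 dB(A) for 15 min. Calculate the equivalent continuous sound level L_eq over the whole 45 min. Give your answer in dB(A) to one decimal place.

The energy average is taken in the linear domain: L_eq = 10·log₁₀[(Σ tᵢ·10^(Lᵢ/10))/T], T = 45 min.
Σ tᵢ·10^(Lᵢ/10) = 30·10^(78.0/10) + 15·10^(77.0/10) = 2.645e+09.
L_eq = 10·log₁₀(2.645e+09/45) = 77.69 dB(A).

77.7 dB(A)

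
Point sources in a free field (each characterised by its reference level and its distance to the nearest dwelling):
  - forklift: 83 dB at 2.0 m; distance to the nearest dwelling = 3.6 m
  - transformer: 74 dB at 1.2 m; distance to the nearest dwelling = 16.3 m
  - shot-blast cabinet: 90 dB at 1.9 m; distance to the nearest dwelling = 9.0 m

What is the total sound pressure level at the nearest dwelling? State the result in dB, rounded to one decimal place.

Apply inverse-square spreading to bring every level to the receiver, then sum 10^(L/10).
forklift: 83 − 20·log₁₀(3.6/2.0) = 83 − 5.11 = 77.89 dB.
transformer: 74 − 20·log₁₀(16.3/1.2) = 74 − 22.66 = 51.34 dB.
shot-blast cabinet: 90 − 20·log₁₀(9.0/1.9) = 90 − 13.51 = 76.49 dB.
Σ 10^(L/10) = 1.063e+08 → L_total = 10·log₁₀(1.063e+08) = 80.26 dB.

80.3 dB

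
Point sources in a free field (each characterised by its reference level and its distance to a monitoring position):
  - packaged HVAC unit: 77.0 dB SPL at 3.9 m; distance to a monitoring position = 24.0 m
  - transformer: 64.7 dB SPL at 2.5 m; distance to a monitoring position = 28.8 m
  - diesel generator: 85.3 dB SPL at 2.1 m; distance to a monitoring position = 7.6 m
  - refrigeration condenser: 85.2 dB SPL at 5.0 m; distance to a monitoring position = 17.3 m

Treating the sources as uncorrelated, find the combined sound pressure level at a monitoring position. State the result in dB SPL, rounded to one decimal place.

77.4 dB SPL

First find each source's level at the receiver (point-source: −20·log₁₀(r/r_ref)), then combine on an intensity basis.
packaged HVAC unit: 77.0 − 20·log₁₀(24.0/3.9) = 77.0 − 15.78 = 61.22 dB SPL.
transformer: 64.7 − 20·log₁₀(28.8/2.5) = 64.7 − 21.23 = 43.47 dB SPL.
diesel generator: 85.3 − 20·log₁₀(7.6/2.1) = 85.3 − 11.17 = 74.13 dB SPL.
refrigeration condenser: 85.2 − 20·log₁₀(17.3/5.0) = 85.2 − 10.78 = 74.42 dB SPL.
Σ 10^(L/10) = 5.488e+07 → L_total = 10·log₁₀(5.488e+07) = 77.39 dB SPL.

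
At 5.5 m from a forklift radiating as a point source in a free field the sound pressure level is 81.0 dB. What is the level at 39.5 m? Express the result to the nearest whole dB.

For a point source, L₂ = L₁ − 20·log₁₀(r₂/r₁).
L₂ = 81.0 − 20·log₁₀(39.5/5.5) = 81.0 − 17.125 = 63.88 dB.

64 dB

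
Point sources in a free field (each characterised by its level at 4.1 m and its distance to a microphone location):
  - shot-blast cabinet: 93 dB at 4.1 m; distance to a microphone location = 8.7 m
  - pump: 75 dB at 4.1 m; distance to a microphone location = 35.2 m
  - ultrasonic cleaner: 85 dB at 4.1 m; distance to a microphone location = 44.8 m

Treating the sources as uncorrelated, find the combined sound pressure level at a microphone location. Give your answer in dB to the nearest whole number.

Apply inverse-square spreading to bring every level to the receiver, then sum 10^(L/10).
shot-blast cabinet: 93 − 20·log₁₀(8.7/4.1) = 93 − 6.53 = 86.47 dB.
pump: 75 − 20·log₁₀(35.2/4.1) = 75 − 18.68 = 56.32 dB.
ultrasonic cleaner: 85 − 20·log₁₀(44.8/4.1) = 85 − 20.77 = 64.23 dB.
Σ 10^(L/10) = 4.462e+08 → L_total = 10·log₁₀(4.462e+08) = 86.50 dB.

86 dB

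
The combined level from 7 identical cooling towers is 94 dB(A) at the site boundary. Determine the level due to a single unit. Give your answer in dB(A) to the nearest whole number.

86 dB(A)

Dividing the total intensity by 7 lowers the level by 10·log₁₀ 7 = 8.451 dB: L₁ = 94 − 8.451.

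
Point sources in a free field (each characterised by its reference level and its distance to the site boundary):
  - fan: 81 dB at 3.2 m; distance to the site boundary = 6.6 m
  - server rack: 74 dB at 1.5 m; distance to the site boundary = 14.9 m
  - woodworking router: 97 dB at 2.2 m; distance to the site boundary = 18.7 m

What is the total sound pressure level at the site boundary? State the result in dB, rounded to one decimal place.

Apply inverse-square spreading to bring every level to the receiver, then sum 10^(L/10).
fan: 81 − 20·log₁₀(6.6/3.2) = 81 − 6.29 = 74.71 dB.
server rack: 74 − 20·log₁₀(14.9/1.5) = 74 − 19.94 = 54.06 dB.
woodworking router: 97 − 20·log₁₀(18.7/2.2) = 97 − 18.59 = 78.41 dB.
Σ 10^(L/10) = 9.922e+07 → L_total = 10·log₁₀(9.922e+07) = 79.97 dB.

80.0 dB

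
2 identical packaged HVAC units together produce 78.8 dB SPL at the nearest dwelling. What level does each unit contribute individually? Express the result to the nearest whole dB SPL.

For N identical incoherent sources L_total = L₁ + 10·log₁₀ N, so L₁ = 78.8 − 10·log₁₀(2) = 78.8 − 3.010.

76 dB SPL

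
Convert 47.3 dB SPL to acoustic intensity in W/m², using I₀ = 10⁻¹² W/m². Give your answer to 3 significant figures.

L = 10·log₁₀(I/I₀) ⇒ I = I₀·10^(L/10) = 10⁻¹² × 10^4.73.

5.37e-08 W/m²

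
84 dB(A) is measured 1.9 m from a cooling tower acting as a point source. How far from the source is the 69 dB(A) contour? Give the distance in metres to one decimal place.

For a point source L₁ − L₂ = 20·log₁₀(r₂/r₁), so r₂ = r₁·10^((L₁−L₂)/20).
r₂ = 1.9·10^((84−69)/20) = 1.9·10^(15.0/20) = 10.68 m.

10.7 m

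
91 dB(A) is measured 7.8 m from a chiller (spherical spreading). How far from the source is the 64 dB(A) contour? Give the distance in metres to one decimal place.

Point-source spreading drops the level by 20·log₁₀(r₂/r₁); inverting, r₂/r₁ = 10^(ΔL/20).
r₂ = 7.8·10^((91−64)/20) = 7.8·10^(27.0/20) = 174.62 m.

174.6 m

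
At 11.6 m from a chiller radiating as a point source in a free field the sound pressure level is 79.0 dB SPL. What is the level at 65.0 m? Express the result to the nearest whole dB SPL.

Point-source attenuation: ΔL = 20·log₁₀(r₂/r₁) = 20·log₁₀(65.0/11.6) = 14.969 dB.
L₂ = 79.0 − 20·log₁₀(65.0/11.6) = 79.0 − 14.969 = 64.03 dB SPL.

64 dB SPL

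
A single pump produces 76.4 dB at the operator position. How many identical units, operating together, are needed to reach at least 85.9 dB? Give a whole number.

The shortfall is 85.9 − 76.4 = 9.5 dB, and N units add 10·log₁₀ N, so need 10·log₁₀ N ≥ 9.5.
N ≥ 10^(9.5/10) = 8.913, so N = 9.

9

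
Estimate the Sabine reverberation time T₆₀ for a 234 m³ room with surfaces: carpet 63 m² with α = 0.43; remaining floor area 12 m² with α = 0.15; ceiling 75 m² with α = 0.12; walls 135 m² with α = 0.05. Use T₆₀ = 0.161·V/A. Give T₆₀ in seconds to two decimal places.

Total absorption A = 63·0.43 + 12·0.15 + 75·0.12 + 135·0.05 = 44.64 m² sabins.
T₆₀ = 0.161 × 234 / 44.64 = 0.844 s.

0.84 s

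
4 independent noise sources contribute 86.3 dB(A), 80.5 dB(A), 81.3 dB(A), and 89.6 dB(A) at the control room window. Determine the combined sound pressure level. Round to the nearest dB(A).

92 dB(A)

For uncorrelated sources the intensities add, so convert each level to linear form, sum, and take 10·log₁₀ of the total.
Σ 10^(L/10) = 10^(86.3/10) + 10^(80.5/10) + 10^(81.3/10) + 10^(89.6/10) = 1.586e+09.
L_total = 10·log₁₀(1.586e+09) = 92.00 dB(A).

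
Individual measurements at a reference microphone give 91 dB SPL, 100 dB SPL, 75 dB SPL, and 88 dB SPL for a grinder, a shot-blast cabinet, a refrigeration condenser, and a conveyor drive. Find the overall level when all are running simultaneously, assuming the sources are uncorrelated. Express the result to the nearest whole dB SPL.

Incoherent sources combine by intensity addition: L_total = 10·log₁₀(Σ 10^(L_i/10)).
Σ 10^(L/10) = 10^(91/10) + 10^(100/10) + 10^(75/10) + 10^(88/10) = 1.192e+10.
L_total = 10·log₁₀(1.192e+10) = 100.76 dB SPL.

101 dB SPL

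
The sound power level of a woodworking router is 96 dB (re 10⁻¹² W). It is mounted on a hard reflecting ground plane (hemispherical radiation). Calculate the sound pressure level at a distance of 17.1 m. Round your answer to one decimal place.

The power spreads over a hemisphere of area 2π·r², so L_p = L_w − 10·log₁₀(2π·r²).
2π·r² = 1837 m², 10·log₁₀ of that is 32.642 dB.
L_p = 96 − 32.642 = 63.36 dB.

63.4 dB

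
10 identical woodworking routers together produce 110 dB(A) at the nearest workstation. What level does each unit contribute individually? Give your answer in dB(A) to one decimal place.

100.0 dB(A)

Dividing the total intensity by 10 lowers the level by 10·log₁₀ 10 = 10.000 dB: L₁ = 110 − 10.000.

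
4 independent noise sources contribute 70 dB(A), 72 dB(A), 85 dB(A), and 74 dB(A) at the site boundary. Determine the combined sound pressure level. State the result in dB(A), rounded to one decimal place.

For uncorrelated sources the intensities add, so convert each level to linear form, sum, and take 10·log₁₀ of the total.
Σ 10^(L/10) = 10^(70/10) + 10^(72/10) + 10^(85/10) + 10^(74/10) = 3.672e+08.
L_total = 10·log₁₀(3.672e+08) = 85.65 dB(A).

85.6 dB(A)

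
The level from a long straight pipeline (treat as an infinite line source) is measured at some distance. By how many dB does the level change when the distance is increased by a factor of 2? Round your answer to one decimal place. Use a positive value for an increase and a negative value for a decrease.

-3.0 dB

A line source loses 3 dB per doubling of distance; generally ΔL = −10·log₁₀(r₂/r₁).
ΔL = −10·log₁₀(2) = -3.01 dB.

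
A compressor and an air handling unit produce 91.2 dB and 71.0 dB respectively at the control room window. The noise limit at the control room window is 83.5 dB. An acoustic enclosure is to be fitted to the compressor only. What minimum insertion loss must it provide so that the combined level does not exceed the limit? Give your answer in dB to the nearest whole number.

Everything except the compressor sums to 10^(71.0/10) = 1.259e+07 in linear terms, 71.00 dB.
To meet 83.5 dB overall, the treated compressor may contribute at most 10^(83.5/10) − 1.259e+07 = 2.113e+08, i.e. 83.25 dB.
So the compressor must be reduced from 91.2 to 83.25 dB: IL = 7.95 dB.

8 dB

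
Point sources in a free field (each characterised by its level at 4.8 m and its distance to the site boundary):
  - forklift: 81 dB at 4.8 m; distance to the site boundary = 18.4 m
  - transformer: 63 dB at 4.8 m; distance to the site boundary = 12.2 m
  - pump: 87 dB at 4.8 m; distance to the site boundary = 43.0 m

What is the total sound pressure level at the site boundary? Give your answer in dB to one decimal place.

71.8 dB

Propagate each source to the receiver with L = L_ref − 20·log₁₀(r/r_ref), then add intensities.
forklift: 81 − 20·log₁₀(18.4/4.8) = 81 − 11.67 = 69.33 dB.
transformer: 63 − 20·log₁₀(12.2/4.8) = 63 − 8.10 = 54.90 dB.
pump: 87 − 20·log₁₀(43.0/4.8) = 87 − 19.04 = 67.96 dB.
Σ 10^(L/10) = 1.512e+07 → L_total = 10·log₁₀(1.512e+07) = 71.80 dB.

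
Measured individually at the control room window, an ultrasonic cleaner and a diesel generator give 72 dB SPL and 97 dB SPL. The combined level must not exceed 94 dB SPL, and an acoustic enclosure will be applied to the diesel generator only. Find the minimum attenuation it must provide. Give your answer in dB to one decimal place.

3.0 dB

Fixed contribution from the other source: Σ 10^(L/10) = 10^(72/10) = 1.585e+07 (72.00 dB SPL).
To meet 94 dB SPL overall, the treated diesel generator may contribute at most 10^(94/10) − 1.585e+07 = 2.496e+09, i.e. 93.97 dB SPL.
So the diesel generator must be reduced from 97 to 93.97 dB SPL: IL = 3.03 dB.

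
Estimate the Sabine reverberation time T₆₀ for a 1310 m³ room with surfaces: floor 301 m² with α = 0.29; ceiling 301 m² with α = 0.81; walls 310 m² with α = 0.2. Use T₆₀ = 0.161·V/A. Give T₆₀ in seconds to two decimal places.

0.54 s

A = Σ Sᵢαᵢ = 301·0.29 + 301·0.81 + 310·0.2 = 393.10 m².
T₆₀ = 0.161·V/A = 0.161·1310/393.10 = 0.537 s.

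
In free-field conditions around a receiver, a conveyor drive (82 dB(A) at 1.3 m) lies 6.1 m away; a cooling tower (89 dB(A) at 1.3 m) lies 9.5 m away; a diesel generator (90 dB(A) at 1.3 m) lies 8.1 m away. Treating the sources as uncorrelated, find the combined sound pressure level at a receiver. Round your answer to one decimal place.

Propagate each source to the receiver with L = L_ref − 20·log₁₀(r/r_ref), then add intensities.
conveyor drive: 82 − 20·log₁₀(6.1/1.3) = 82 − 13.43 = 68.57 dB(A).
cooling tower: 89 − 20·log₁₀(9.5/1.3) = 89 − 17.28 = 71.72 dB(A).
diesel generator: 90 − 20·log₁₀(8.1/1.3) = 90 − 15.89 = 74.11 dB(A).
Σ 10^(L/10) = 4.783e+07 → L_total = 10·log₁₀(4.783e+07) = 76.80 dB(A).

76.8 dB(A)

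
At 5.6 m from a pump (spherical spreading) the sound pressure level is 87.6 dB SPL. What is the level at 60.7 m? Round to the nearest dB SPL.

Spherical spreading from a point source gives a 20·log₁₀(r₂/r₁) drop.
L₂ = 87.6 − 20·log₁₀(60.7/5.6) = 87.6 − 20.700 = 66.90 dB SPL.

67 dB SPL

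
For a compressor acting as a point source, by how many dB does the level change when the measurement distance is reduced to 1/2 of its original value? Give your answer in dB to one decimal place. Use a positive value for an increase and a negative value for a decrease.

A point source loses 6 dB per doubling of distance; generally ΔL = −20·log₁₀(r₂/r₁).
ΔL = −20·log₁₀(0.5) = +6.02 dB.

+6.0 dB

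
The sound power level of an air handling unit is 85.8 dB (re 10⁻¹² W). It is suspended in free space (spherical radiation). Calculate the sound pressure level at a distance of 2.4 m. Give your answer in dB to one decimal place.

Free-field spherical radiation: L_p = L_w − 10·log₁₀(4π·r²), r = 2.4 m.
4π·r² = 72.38 m², 10·log₁₀ of that is 18.596 dB.
L_p = 85.8 − 18.596 = 67.20 dB.

67.2 dB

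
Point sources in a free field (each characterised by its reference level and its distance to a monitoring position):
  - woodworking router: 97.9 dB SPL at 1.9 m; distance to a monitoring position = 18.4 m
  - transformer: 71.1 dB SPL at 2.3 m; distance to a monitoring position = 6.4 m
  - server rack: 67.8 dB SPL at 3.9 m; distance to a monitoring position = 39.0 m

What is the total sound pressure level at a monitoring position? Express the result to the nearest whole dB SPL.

Apply inverse-square spreading to bring every level to the receiver, then sum 10^(L/10).
woodworking router: 97.9 − 20·log₁₀(18.4/1.9) = 97.9 − 19.72 = 78.18 dB SPL.
transformer: 71.1 − 20·log₁₀(6.4/2.3) = 71.1 − 8.89 = 62.21 dB SPL.
server rack: 67.8 − 20·log₁₀(39.0/3.9) = 67.8 − 20.00 = 47.80 dB SPL.
Σ 10^(L/10) = 6.747e+07 → L_total = 10·log₁₀(6.747e+07) = 78.29 dB SPL.

78 dB SPL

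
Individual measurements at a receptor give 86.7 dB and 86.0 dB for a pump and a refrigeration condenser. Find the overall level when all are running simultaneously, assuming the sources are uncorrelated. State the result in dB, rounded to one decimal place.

89.4 dB

For uncorrelated sources the intensities add, so convert each level to linear form, sum, and take 10·log₁₀ of the total.
Σ 10^(L/10) = 10^(86.7/10) + 10^(86.0/10) = 8.658e+08.
L_total = 10·log₁₀(8.658e+08) = 89.37 dB.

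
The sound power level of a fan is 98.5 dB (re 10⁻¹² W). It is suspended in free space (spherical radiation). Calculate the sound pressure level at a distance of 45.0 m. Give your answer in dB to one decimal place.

Free-field spherical radiation: L_p = L_w − 10·log₁₀(4π·r²), r = 45.0 m.
4π·r² = 2.545e+04 m², 10·log₁₀ of that is 44.056 dB.
L_p = 98.5 − 44.056 = 54.44 dB.

54.4 dB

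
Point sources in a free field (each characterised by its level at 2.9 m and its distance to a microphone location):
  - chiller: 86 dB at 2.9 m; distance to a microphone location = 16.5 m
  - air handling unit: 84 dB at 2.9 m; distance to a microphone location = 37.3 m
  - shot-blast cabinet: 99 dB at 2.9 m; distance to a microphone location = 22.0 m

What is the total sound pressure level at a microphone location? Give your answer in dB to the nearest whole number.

82 dB

Apply inverse-square spreading to bring every level to the receiver, then sum 10^(L/10).
chiller: 86 − 20·log₁₀(16.5/2.9) = 86 − 15.10 = 70.90 dB.
air handling unit: 84 − 20·log₁₀(37.3/2.9) = 84 − 22.19 = 61.81 dB.
shot-blast cabinet: 99 − 20·log₁₀(22.0/2.9) = 99 − 17.60 = 81.40 dB.
Σ 10^(L/10) = 1.518e+08 → L_total = 10·log₁₀(1.518e+08) = 81.81 dB.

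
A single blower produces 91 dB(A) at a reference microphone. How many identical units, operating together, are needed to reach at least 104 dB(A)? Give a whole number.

Need L₁ + 10·log₁₀ N ≥ 104, i.e. log₁₀ N ≥ 1.30.
N ≥ 10^(13.0/10) = 19.953, so N = 20.

20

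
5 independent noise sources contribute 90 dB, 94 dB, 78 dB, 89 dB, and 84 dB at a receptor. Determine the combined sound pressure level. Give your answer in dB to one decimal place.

96.6 dB

Incoherent sources combine by intensity addition: L_total = 10·log₁₀(Σ 10^(L_i/10)).
Σ 10^(L/10) = 10^(90/10) + 10^(94/10) + 10^(78/10) + 10^(89/10) + 10^(84/10) = 4.620e+09.
L_total = 10·log₁₀(4.620e+09) = 96.65 dB.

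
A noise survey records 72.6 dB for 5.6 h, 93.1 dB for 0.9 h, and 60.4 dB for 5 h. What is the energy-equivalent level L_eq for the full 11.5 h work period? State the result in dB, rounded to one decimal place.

82.3 dB

The energy average is taken in the linear domain: L_eq = 10·log₁₀[(Σ tᵢ·10^(Lᵢ/10))/T], T = 11.5 h.
Σ tᵢ·10^(Lᵢ/10) = 5.6·10^(72.6/10) + 0.9·10^(93.1/10) + 5·10^(60.4/10) = 1.945e+09.
L_eq = 10·log₁₀(1.945e+09/11.5) = 82.28 dB.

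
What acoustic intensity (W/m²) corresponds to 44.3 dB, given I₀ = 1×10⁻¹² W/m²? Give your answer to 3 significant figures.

2.69e-08 W/m²

L = 10·log₁₀(I/I₀) ⇒ I = I₀·10^(L/10) = 10⁻¹² × 10^4.43.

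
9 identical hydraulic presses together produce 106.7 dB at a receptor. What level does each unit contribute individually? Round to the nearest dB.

97 dB

For N identical incoherent sources L_total = L₁ + 10·log₁₀ N, so L₁ = 106.7 − 10·log₁₀(9) = 106.7 − 9.542.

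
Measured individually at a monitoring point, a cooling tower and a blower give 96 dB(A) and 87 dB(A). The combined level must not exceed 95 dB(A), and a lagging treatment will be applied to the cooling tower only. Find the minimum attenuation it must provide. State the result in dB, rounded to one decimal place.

1.7 dB

The untreated sources together contribute 10^(87/10) = 5.012e+08, i.e. 87.00 dB(A).
To meet 95 dB(A) overall, the treated cooling tower may contribute at most 10^(95/10) − 5.012e+08 = 2.661e+09, i.e. 94.25 dB(A).
Required insertion loss = 96 − 94.25 = 1.75 dB.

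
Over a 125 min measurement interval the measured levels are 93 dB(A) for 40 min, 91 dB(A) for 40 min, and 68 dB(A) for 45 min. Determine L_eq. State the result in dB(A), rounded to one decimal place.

Weight each interval's intensity by its duration and average over T = 125 min:
Σ tᵢ·10^(Lᵢ/10) = 40·10^(93/10) + 40·10^(91/10) + 45·10^(68/10) = 1.305e+11.
L_eq = 10·log₁₀(1.305e+11/125) = 90.19 dB(A).

90.2 dB(A)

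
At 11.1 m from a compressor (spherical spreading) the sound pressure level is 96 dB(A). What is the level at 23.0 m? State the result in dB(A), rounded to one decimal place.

89.7 dB(A)

Spherical spreading from a point source gives a 20·log₁₀(r₂/r₁) drop.
L₂ = 96 − 20·log₁₀(23.0/11.1) = 96 − 6.328 = 89.67 dB(A).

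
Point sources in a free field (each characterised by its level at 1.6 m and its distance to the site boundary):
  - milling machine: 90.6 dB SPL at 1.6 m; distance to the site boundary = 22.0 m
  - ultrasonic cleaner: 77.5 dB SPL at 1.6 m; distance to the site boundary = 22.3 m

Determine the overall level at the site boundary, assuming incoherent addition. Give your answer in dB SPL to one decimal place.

68.0 dB SPL

Propagate each source to the receiver with L = L_ref − 20·log₁₀(r/r_ref), then add intensities.
milling machine: 90.6 − 20·log₁₀(22.0/1.6) = 90.6 − 22.77 = 67.83 dB SPL.
ultrasonic cleaner: 77.5 − 20·log₁₀(22.3/1.6) = 77.5 − 22.88 = 54.62 dB SPL.
Σ 10^(L/10) = 6.362e+06 → L_total = 10·log₁₀(6.362e+06) = 68.04 dB SPL.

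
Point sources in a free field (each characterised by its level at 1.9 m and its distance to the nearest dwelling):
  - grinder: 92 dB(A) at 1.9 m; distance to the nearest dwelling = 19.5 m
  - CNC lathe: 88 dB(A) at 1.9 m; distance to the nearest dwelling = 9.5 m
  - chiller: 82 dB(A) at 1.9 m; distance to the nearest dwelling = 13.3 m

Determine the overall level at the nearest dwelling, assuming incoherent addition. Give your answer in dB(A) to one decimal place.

76.4 dB(A)

First find each source's level at the receiver (point-source: −20·log₁₀(r/r_ref)), then combine on an intensity basis.
grinder: 92 − 20·log₁₀(19.5/1.9) = 92 − 20.23 = 71.77 dB(A).
CNC lathe: 88 − 20·log₁₀(9.5/1.9) = 88 − 13.98 = 74.02 dB(A).
chiller: 82 − 20·log₁₀(13.3/1.9) = 82 − 16.90 = 65.10 dB(A).
Σ 10^(L/10) = 4.352e+07 → L_total = 10·log₁₀(4.352e+07) = 76.39 dB(A).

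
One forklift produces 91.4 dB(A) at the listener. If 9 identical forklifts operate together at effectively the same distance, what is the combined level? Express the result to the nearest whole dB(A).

L_total = L₁ + 10·log₁₀ N for N identical incoherent sources.
L_total = 91.4 + 10·log₁₀(9) = 91.4 + 9.542 = 100.94 dB(A).

101 dB(A)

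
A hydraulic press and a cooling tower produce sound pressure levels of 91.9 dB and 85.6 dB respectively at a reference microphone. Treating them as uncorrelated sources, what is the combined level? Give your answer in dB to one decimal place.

Incoherent sources combine by intensity addition: L_total = 10·log₁₀(Σ 10^(L_i/10)).
Σ 10^(L/10) = 10^(91.9/10) + 10^(85.6/10) = 1.912e+09.
L_total = 10·log₁₀(1.912e+09) = 92.81 dB.

92.8 dB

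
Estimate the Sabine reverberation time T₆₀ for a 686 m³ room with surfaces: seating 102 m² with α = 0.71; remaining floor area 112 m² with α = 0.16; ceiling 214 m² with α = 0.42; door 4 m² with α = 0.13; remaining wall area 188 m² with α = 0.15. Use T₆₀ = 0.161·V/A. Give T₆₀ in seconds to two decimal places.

0.53 s

Total absorption A = 102·0.71 + 112·0.16 + 214·0.42 + 4·0.13 + 188·0.15 = 208.94 m² sabins.
T₆₀ = 0.161 × 686 / 208.94 = 0.529 s.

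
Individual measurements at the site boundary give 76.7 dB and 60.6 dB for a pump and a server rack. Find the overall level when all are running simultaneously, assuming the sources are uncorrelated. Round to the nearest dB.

Incoherent sources combine by intensity addition: L_total = 10·log₁₀(Σ 10^(L_i/10)).
Σ 10^(L/10) = 10^(76.7/10) + 10^(60.6/10) = 4.792e+07.
L_total = 10·log₁₀(4.792e+07) = 76.81 dB.

77 dB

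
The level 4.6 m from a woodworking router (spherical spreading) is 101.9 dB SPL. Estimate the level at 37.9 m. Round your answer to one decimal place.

83.6 dB SPL

Spherical spreading from a point source gives a 20·log₁₀(r₂/r₁) drop.
L₂ = 101.9 − 20·log₁₀(37.9/4.6) = 101.9 − 18.318 = 83.58 dB SPL.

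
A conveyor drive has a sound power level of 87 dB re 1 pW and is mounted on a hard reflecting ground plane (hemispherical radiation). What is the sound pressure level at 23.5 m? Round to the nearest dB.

52 dB

The power spreads over a hemisphere of area 2π·r², so L_p = L_w − 10·log₁₀(2π·r²).
2π·r² = 3470 m², 10·log₁₀ of that is 35.403 dB.
L_p = 87 − 35.403 = 51.60 dB.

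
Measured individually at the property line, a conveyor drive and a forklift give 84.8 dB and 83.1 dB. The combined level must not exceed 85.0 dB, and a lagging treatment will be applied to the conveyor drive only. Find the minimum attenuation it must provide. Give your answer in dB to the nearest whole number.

4 dB

Fixed contribution from the other source: Σ 10^(L/10) = 10^(83.1/10) = 2.042e+08 (83.10 dB).
The limit corresponds to 10^(85.0/10) = 3.162e+08; subtracting the fixed part leaves 1.121e+08 for the conveyor drive, i.e. 80.49 dB.
Required insertion loss = 84.8 − 80.49 = 4.31 dB.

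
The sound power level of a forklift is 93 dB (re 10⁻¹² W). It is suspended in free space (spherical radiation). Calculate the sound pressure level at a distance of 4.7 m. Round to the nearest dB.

The power spreads over a sphere of area 4π·r², so L_p = L_w − 10·log₁₀(4π·r²).
4π·r² = 277.6 m², 10·log₁₀ of that is 24.434 dB.
L_p = 93 − 24.434 = 68.57 dB.

69 dB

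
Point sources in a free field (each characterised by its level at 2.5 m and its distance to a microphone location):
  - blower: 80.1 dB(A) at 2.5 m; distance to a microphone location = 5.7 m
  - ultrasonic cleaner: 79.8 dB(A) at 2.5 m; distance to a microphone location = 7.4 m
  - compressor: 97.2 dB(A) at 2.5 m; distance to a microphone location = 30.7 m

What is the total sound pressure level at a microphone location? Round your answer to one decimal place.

78.2 dB(A)

Propagate each source to the receiver with L = L_ref − 20·log₁₀(r/r_ref), then add intensities.
blower: 80.1 − 20·log₁₀(5.7/2.5) = 80.1 − 7.16 = 72.94 dB(A).
ultrasonic cleaner: 79.8 − 20·log₁₀(7.4/2.5) = 79.8 − 9.43 = 70.37 dB(A).
compressor: 97.2 − 20·log₁₀(30.7/2.5) = 97.2 − 21.78 = 75.42 dB(A).
Σ 10^(L/10) = 6.539e+07 → L_total = 10·log₁₀(6.539e+07) = 78.15 dB(A).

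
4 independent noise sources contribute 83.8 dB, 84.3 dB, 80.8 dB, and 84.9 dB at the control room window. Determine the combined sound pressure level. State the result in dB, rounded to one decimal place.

For uncorrelated sources the intensities add, so convert each level to linear form, sum, and take 10·log₁₀ of the total.
Σ 10^(L/10) = 10^(83.8/10) + 10^(84.3/10) + 10^(80.8/10) + 10^(84.9/10) = 9.383e+08.
L_total = 10·log₁₀(9.383e+08) = 89.72 dB.

89.7 dB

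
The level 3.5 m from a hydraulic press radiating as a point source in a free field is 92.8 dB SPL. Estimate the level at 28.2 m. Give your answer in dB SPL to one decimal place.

For a point source, L₂ = L₁ − 20·log₁₀(r₂/r₁).
L₂ = 92.8 − 20·log₁₀(28.2/3.5) = 92.8 − 18.124 = 74.68 dB SPL.

74.7 dB SPL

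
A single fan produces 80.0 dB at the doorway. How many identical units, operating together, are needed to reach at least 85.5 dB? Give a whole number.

4

The shortfall is 85.5 − 80.0 = 5.5 dB, and N units add 10·log₁₀ N, so need 10·log₁₀ N ≥ 5.5.
N ≥ 10^(5.5/10) = 3.548, so N = 4.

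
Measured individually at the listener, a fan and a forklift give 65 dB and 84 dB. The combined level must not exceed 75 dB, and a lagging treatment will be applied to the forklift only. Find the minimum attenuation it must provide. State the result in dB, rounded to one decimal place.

Fixed contribution from the other source: Σ 10^(L/10) = 10^(65/10) = 3.162e+06 (65.00 dB).
To meet 75 dB overall, the treated forklift may contribute at most 10^(75/10) − 3.162e+06 = 2.846e+07, i.e. 74.54 dB.
So the forklift must be reduced from 84 to 74.54 dB: IL = 9.46 dB.

9.5 dB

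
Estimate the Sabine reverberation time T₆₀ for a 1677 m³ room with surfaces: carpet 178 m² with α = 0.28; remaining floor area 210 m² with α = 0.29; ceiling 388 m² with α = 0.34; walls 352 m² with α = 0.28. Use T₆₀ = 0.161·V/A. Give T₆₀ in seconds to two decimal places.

0.79 s

Total absorption A = 178·0.28 + 210·0.29 + 388·0.34 + 352·0.28 = 341.22 m² sabins.
T₆₀ = 0.161 × 1677 / 341.22 = 0.791 s.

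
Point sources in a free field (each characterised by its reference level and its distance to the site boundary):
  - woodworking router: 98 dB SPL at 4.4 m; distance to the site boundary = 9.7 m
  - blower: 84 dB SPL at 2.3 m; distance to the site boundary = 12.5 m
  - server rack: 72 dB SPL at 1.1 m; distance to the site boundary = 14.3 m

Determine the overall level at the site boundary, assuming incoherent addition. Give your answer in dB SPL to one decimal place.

91.2 dB SPL

First find each source's level at the receiver (point-source: −20·log₁₀(r/r_ref)), then combine on an intensity basis.
woodworking router: 98 − 20·log₁₀(9.7/4.4) = 98 − 6.87 = 91.13 dB SPL.
blower: 84 − 20·log₁₀(12.5/2.3) = 84 − 14.70 = 69.30 dB SPL.
server rack: 72 − 20·log₁₀(14.3/1.1) = 72 − 22.28 = 49.72 dB SPL.
Σ 10^(L/10) = 1.307e+09 → L_total = 10·log₁₀(1.307e+09) = 91.16 dB SPL.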